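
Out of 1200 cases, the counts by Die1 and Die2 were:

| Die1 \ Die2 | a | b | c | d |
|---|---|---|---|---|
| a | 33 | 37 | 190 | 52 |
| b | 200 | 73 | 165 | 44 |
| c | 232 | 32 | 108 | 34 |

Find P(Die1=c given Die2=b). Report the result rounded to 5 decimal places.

Total with Die2=b: 37 + 73 + 32 = 142.
P(Die1=c | Die2=b) = 32/142 = 0.22535.

0.22535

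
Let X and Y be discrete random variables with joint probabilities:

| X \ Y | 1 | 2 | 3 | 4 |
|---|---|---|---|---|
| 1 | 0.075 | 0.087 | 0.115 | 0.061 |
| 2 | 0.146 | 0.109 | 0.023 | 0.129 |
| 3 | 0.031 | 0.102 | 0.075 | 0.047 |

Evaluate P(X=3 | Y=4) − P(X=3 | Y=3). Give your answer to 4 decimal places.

-0.1538

P(Y=4) = 0.061 + 0.129 + 0.047 = 0.237; P(X=3 | Y=4) = 0.047/0.237 = 0.19831.
P(Y=3) = 0.115 + 0.023 + 0.075 = 0.213; P(X=3 | Y=3) = 0.075/0.213 = 0.35211.
Difference = -0.1538.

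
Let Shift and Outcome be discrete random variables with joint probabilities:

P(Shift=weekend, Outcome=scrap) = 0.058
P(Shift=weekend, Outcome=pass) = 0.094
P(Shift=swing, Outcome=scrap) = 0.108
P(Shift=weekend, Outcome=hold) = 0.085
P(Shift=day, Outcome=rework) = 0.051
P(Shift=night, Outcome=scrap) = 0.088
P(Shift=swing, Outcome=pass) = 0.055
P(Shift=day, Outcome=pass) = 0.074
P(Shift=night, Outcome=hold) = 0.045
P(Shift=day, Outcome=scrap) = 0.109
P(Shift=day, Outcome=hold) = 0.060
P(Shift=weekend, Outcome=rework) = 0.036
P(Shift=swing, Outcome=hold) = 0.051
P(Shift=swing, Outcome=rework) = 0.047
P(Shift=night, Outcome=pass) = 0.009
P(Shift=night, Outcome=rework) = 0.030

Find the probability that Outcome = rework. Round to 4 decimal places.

0.1640

P(Outcome=rework) = 0.051 + 0.047 + 0.030 + 0.036 = 0.164.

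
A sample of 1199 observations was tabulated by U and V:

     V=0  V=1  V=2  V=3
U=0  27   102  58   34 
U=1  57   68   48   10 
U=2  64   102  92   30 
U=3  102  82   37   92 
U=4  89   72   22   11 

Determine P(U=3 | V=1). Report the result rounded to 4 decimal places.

Total with V=1: 102 + 68 + 102 + 82 + 72 = 426.
P(U=3 | V=1) = 82/426 = 0.1925.

0.1925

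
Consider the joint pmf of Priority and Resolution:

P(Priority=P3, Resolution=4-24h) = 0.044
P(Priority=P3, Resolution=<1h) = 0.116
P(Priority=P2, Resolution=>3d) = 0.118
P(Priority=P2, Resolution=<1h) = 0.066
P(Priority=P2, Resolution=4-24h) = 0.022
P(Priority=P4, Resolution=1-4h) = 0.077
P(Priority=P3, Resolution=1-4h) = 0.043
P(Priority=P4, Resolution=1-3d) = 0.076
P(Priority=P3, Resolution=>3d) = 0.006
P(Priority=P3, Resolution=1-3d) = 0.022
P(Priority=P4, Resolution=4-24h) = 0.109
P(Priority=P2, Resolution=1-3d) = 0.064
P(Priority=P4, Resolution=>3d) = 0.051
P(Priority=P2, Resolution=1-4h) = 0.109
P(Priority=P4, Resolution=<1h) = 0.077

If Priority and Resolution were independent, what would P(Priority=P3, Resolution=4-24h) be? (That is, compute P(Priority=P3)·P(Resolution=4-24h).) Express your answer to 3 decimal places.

P(Priority=P3) = 0.116 + 0.043 + 0.044 + 0.022 + 0.006 = 0.231.
P(Resolution=4-24h) = 0.022 + 0.044 + 0.109 = 0.175.
Product: 0.231 × 0.175 = 0.040.

0.040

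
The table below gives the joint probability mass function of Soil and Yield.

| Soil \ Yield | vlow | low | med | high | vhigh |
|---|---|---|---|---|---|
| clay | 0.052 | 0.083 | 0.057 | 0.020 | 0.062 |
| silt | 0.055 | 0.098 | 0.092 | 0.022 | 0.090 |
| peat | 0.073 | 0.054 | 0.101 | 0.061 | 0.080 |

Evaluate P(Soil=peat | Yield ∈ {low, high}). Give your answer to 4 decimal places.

P(Yield=low) = 0.083 + 0.098 + 0.054 = 0.235.
P(Yield=high) = 0.020 + 0.022 + 0.061 = 0.103.
P(Yield ∈ {low, high}) = 0.235 + 0.103 = 0.338; P(Soil=peat, Yield ∈ {low, high}) = 0.054 + 0.061 = 0.115.
P(Soil=peat | Yield ∈ {low, high}) = 0.115/0.338 = 0.3402.

0.3402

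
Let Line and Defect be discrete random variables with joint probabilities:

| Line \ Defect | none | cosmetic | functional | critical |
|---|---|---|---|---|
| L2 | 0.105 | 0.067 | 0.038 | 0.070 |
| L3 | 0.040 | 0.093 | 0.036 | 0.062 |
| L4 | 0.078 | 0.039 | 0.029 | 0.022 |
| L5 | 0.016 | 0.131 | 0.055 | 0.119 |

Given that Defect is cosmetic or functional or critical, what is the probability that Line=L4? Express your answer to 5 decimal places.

0.11827

P(Defect=cosmetic) = 0.067 + 0.093 + 0.039 + 0.131 = 0.330.
P(Defect=functional) = 0.038 + 0.036 + 0.029 + 0.055 = 0.158.
P(Defect=critical) = 0.070 + 0.062 + 0.022 + 0.119 = 0.273.
P(Defect ∈ {cosmetic, functional, critical}) = 0.330 + 0.158 + 0.273 = 0.761; P(Line=L4, Defect ∈ {cosmetic, functional, critical}) = 0.039 + 0.029 + 0.022 = 0.090.
P(Line=L4 | Defect ∈ {cosmetic, functional, critical}) = 0.090/0.761 = 0.11827.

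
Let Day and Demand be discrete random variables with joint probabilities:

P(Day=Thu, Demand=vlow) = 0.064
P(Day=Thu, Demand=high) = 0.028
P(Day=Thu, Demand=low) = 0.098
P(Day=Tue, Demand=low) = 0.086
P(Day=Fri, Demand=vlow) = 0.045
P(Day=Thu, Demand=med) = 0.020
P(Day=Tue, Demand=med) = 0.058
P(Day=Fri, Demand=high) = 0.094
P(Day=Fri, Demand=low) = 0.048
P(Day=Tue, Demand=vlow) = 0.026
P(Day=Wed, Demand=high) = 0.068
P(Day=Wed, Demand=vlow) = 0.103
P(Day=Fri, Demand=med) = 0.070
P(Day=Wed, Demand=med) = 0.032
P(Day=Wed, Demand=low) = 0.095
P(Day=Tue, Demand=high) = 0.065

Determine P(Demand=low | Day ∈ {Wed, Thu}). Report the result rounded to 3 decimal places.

P(Day=Wed) = 0.103 + 0.095 + 0.032 + 0.068 = 0.298.
P(Day=Thu) = 0.064 + 0.098 + 0.020 + 0.028 = 0.210.
P(Day ∈ {Wed, Thu}) = 0.298 + 0.210 = 0.508; P(Demand=low, Day ∈ {Wed, Thu}) = 0.095 + 0.098 = 0.193.
P(Demand=low | Day ∈ {Wed, Thu}) = 0.193/0.508 = 0.380.

0.380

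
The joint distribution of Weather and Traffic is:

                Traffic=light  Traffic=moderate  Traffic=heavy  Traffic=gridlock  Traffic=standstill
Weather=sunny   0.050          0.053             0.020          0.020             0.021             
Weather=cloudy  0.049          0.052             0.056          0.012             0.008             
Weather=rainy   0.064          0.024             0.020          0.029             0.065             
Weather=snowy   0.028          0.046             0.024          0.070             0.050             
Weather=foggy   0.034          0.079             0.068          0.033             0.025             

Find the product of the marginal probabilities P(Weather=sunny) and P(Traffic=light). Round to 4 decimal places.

0.0369

P(Weather=sunny) = 0.050 + 0.053 + 0.020 + 0.020 + 0.021 = 0.164.
P(Traffic=light) = 0.050 + 0.049 + 0.064 + 0.028 + 0.034 = 0.225.
Product: 0.164 × 0.225 = 0.0369.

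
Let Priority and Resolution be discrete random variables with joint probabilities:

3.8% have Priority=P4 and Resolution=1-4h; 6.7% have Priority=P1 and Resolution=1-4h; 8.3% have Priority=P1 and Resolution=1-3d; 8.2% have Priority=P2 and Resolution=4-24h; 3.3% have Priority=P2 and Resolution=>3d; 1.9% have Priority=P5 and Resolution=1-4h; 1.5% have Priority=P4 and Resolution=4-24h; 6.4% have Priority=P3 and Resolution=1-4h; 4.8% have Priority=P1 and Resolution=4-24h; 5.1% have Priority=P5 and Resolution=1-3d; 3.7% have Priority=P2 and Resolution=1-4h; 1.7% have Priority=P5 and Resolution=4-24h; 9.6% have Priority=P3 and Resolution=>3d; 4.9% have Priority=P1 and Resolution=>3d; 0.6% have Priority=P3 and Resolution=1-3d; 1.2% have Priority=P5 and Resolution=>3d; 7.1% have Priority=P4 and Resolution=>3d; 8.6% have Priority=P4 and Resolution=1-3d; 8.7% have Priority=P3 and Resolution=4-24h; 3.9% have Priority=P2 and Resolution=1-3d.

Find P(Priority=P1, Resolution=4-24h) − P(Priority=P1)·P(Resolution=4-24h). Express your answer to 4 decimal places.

P(Priority=P1) = 0.067 + 0.048 + 0.083 + 0.049 = 0.247.
P(Resolution=4-24h) = 0.048 + 0.082 + 0.087 + 0.015 + 0.017 = 0.249.
P(Priority=P1, Resolution=4-24h) − P(Priority=P1)P(Resolution=4-24h) = 0.048 − 0.247×0.249 = -0.0135.

-0.0135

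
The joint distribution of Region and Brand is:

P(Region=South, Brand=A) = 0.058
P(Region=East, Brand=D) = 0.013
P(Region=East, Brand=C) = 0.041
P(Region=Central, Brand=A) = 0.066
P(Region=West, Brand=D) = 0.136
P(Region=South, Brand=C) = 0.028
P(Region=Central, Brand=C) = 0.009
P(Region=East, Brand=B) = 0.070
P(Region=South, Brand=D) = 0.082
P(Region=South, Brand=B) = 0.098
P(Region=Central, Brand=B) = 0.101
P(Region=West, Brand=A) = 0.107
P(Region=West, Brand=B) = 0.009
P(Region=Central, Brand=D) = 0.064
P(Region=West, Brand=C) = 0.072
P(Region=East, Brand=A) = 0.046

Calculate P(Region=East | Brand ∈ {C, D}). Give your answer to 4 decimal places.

0.1213

P(Brand=C) = 0.028 + 0.041 + 0.072 + 0.009 = 0.150.
P(Brand=D) = 0.082 + 0.013 + 0.136 + 0.064 = 0.295.
P(Brand ∈ {C, D}) = 0.150 + 0.295 = 0.445; P(Region=East, Brand ∈ {C, D}) = 0.041 + 0.013 = 0.054.
P(Region=East | Brand ∈ {C, D}) = 0.054/0.445 = 0.1213.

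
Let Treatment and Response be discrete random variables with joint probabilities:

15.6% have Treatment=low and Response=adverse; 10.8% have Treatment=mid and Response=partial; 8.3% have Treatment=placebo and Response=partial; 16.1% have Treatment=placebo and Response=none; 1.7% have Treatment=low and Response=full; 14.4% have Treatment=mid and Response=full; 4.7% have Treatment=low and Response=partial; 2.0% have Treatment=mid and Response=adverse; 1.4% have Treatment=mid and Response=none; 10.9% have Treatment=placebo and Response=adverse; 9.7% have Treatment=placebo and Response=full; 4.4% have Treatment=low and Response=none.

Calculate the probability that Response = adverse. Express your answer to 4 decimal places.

0.2850

P(Response=adverse) = 0.109 + 0.156 + 0.020 = 0.285.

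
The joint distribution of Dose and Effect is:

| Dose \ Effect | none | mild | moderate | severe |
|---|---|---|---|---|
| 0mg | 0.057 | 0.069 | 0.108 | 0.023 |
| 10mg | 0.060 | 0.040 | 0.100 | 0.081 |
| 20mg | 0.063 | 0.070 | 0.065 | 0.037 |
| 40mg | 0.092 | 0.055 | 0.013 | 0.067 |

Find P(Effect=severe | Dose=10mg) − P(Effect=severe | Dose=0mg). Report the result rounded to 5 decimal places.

0.19876

P(Dose=10mg) = 0.060 + 0.040 + 0.100 + 0.081 = 0.281; P(Effect=severe | Dose=10mg) = 0.081/0.281 = 0.288256.
P(Dose=0mg) = 0.057 + 0.069 + 0.108 + 0.023 = 0.257; P(Effect=severe | Dose=0mg) = 0.023/0.257 = 0.089494.
Difference = 0.19876.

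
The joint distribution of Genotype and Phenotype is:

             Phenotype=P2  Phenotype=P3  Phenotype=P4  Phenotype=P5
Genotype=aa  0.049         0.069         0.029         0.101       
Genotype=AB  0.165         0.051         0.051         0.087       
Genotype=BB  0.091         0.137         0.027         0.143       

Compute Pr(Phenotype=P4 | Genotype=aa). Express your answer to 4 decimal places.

P(Genotype=aa) = 0.049 + 0.069 + 0.029 + 0.101 = 0.248.
P(Phenotype=P4 | Genotype=aa) = 0.029/0.248 = 0.1169.

0.1169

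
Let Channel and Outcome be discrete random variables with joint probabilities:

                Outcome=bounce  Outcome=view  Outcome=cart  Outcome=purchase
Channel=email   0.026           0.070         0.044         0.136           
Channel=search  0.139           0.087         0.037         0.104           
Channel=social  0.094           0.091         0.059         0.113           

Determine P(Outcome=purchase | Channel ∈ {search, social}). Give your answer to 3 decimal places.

0.300

P(Channel=search) = 0.139 + 0.087 + 0.037 + 0.104 = 0.367.
P(Channel=social) = 0.094 + 0.091 + 0.059 + 0.113 = 0.357.
P(Channel ∈ {search, social}) = 0.367 + 0.357 = 0.724; P(Outcome=purchase, Channel ∈ {search, social}) = 0.104 + 0.113 = 0.217.
P(Outcome=purchase | Channel ∈ {search, social}) = 0.217/0.724 = 0.300.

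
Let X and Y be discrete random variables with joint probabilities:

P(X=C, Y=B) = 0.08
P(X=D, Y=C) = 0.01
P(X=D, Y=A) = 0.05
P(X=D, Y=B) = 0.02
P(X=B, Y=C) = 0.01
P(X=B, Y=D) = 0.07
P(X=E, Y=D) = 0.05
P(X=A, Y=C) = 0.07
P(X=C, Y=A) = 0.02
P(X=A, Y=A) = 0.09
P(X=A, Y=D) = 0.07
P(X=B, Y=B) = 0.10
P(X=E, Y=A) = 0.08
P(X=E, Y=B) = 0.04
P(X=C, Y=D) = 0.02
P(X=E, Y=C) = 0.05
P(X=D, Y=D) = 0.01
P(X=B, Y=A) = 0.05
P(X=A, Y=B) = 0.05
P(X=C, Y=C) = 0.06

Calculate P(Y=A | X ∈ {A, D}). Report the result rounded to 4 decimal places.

P(X=A) = 0.09 + 0.05 + 0.07 + 0.07 = 0.28.
P(X=D) = 0.05 + 0.02 + 0.01 + 0.01 = 0.09.
P(X ∈ {A, D}) = 0.28 + 0.09 = 0.37; P(Y=A, X ∈ {A, D}) = 0.09 + 0.05 = 0.14.
P(Y=A | X ∈ {A, D}) = 0.14/0.37 = 0.3784.

0.3784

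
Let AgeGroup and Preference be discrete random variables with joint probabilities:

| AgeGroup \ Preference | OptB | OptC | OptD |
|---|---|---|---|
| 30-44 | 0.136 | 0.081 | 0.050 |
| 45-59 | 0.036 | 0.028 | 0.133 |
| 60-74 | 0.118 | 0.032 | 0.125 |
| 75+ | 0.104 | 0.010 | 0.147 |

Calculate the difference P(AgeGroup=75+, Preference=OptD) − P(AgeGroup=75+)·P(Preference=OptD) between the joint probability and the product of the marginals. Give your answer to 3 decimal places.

P(AgeGroup=75+) = 0.104 + 0.010 + 0.147 = 0.261.
P(Preference=OptD) = 0.050 + 0.133 + 0.125 + 0.147 = 0.455.
P(AgeGroup=75+, Preference=OptD) − P(AgeGroup=75+)P(Preference=OptD) = 0.147 − 0.261×0.455 = 0.028.

0.028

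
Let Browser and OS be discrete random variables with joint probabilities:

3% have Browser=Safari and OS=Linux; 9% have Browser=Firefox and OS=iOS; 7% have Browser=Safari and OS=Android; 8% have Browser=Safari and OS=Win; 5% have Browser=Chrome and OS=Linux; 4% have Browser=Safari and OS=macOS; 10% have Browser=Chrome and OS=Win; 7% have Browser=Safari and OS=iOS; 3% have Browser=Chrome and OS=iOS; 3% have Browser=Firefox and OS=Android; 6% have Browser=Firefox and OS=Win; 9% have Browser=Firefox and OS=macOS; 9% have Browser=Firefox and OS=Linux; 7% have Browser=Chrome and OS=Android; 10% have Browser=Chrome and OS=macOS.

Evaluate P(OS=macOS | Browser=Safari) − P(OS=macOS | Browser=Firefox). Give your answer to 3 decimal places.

P(Browser=Safari) = 0.08 + 0.04 + 0.03 + 0.07 + 0.07 = 0.29; P(OS=macOS | Browser=Safari) = 0.04/0.29 = 0.1379.
P(Browser=Firefox) = 0.06 + 0.09 + 0.09 + 0.09 + 0.03 = 0.36; P(OS=macOS | Browser=Firefox) = 0.09/0.36 = 0.2500.
Difference = -0.112.

-0.112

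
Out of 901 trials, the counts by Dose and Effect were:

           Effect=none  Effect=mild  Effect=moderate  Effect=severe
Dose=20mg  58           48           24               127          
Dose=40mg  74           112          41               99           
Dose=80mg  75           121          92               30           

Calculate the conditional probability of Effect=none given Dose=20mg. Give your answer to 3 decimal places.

Total with Dose=20mg: 58 + 48 + 24 + 127 = 257.
P(Effect=none | Dose=20mg) = 58/257 = 0.226.

0.226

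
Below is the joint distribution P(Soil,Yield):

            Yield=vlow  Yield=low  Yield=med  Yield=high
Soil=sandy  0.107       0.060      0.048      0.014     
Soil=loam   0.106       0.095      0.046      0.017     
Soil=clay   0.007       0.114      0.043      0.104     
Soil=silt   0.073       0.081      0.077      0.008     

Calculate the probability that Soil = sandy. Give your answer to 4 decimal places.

0.2290

P(Soil=sandy) = 0.107 + 0.060 + 0.048 + 0.014 = 0.229.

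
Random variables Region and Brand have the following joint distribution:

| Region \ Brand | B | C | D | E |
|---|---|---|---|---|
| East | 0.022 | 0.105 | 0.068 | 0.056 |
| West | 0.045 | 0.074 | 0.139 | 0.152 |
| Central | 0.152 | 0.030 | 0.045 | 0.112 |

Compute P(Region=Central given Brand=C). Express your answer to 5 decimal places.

0.14354

P(Brand=C) = 0.105 + 0.074 + 0.030 = 0.209.
P(Region=Central | Brand=C) = 0.030/0.209 = 0.14354.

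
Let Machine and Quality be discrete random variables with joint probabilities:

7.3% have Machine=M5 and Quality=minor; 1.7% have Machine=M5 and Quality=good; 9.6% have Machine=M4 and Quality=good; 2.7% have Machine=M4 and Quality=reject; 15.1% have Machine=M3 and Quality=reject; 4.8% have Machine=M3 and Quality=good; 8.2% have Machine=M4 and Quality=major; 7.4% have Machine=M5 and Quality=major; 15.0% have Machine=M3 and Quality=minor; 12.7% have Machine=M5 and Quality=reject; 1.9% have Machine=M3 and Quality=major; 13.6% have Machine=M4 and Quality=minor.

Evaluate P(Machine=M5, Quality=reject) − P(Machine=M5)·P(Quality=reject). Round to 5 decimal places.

P(Machine=M5) = 0.017 + 0.073 + 0.074 + 0.127 = 0.291.
P(Quality=reject) = 0.151 + 0.027 + 0.127 = 0.305.
P(Machine=M5, Quality=reject) − P(Machine=M5)P(Quality=reject) = 0.127 − 0.291×0.305 = 0.03825.

0.03825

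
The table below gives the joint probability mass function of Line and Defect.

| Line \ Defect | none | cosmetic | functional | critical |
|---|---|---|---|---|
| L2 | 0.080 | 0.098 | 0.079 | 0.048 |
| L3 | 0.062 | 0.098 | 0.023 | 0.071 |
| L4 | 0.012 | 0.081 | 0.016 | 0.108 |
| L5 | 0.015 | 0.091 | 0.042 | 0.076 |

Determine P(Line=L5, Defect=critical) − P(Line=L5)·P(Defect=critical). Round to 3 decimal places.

P(Line=L5) = 0.015 + 0.091 + 0.042 + 0.076 = 0.224.
P(Defect=critical) = 0.048 + 0.071 + 0.108 + 0.076 = 0.303.
P(Line=L5, Defect=critical) − P(Line=L5)P(Defect=critical) = 0.076 − 0.224×0.303 = 0.008.

0.008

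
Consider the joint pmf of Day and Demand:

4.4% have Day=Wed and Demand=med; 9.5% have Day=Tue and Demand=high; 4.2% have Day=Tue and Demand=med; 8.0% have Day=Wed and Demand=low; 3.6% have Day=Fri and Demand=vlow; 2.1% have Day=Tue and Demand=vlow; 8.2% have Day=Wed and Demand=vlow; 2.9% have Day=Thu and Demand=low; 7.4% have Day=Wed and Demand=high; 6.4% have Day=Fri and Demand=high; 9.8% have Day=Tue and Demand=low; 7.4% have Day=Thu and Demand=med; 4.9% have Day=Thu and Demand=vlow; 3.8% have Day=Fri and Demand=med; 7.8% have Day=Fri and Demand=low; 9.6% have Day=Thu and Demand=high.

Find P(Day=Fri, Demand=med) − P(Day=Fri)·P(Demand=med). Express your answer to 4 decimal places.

P(Day=Fri) = 0.036 + 0.078 + 0.038 + 0.064 = 0.216.
P(Demand=med) = 0.042 + 0.044 + 0.074 + 0.038 = 0.198.
P(Day=Fri, Demand=med) − P(Day=Fri)P(Demand=med) = 0.038 − 0.216×0.198 = -0.0048.

-0.0048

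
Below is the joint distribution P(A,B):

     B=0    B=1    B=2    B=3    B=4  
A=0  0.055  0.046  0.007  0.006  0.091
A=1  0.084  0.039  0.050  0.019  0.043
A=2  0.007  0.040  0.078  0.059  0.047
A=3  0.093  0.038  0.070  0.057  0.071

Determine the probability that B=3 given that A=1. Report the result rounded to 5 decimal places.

0.08085

P(A=1) = 0.084 + 0.039 + 0.050 + 0.019 + 0.043 = 0.235.
P(B=3 | A=1) = 0.019/0.235 = 0.08085.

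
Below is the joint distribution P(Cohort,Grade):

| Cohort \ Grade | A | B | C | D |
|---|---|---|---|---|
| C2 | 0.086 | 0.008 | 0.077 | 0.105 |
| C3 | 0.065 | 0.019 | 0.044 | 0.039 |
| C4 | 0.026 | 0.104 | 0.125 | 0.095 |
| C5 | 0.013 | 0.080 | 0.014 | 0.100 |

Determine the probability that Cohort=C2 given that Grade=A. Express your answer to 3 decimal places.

P(Grade=A) = 0.086 + 0.065 + 0.026 + 0.013 = 0.190.
P(Cohort=C2 | Grade=A) = 0.086/0.190 = 0.453.

0.453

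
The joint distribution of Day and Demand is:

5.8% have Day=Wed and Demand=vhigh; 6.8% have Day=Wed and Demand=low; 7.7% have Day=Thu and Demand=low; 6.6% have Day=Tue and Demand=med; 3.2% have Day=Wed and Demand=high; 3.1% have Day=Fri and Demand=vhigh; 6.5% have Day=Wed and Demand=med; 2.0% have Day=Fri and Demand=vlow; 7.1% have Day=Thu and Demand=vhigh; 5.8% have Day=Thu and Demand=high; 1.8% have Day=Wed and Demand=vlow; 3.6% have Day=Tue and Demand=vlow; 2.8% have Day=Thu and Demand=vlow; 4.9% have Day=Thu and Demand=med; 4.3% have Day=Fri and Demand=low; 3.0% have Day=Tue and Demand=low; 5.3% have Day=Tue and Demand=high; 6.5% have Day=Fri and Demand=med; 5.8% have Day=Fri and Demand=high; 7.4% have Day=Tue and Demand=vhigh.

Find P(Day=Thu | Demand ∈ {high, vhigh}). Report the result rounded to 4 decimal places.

0.2966

P(Demand=high) = 0.053 + 0.032 + 0.058 + 0.058 = 0.201.
P(Demand=vhigh) = 0.074 + 0.058 + 0.071 + 0.031 = 0.234.
P(Demand ∈ {high, vhigh}) = 0.201 + 0.234 = 0.435; P(Day=Thu, Demand ∈ {high, vhigh}) = 0.058 + 0.071 = 0.129.
P(Day=Thu | Demand ∈ {high, vhigh}) = 0.129/0.435 = 0.2966.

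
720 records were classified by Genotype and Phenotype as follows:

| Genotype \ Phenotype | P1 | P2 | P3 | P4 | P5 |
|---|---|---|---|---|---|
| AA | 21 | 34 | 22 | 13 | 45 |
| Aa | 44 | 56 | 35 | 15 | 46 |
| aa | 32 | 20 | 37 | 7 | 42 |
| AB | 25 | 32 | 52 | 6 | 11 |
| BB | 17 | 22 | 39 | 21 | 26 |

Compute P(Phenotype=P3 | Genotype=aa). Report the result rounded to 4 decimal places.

Total with Genotype=aa: 32 + 20 + 37 + 7 + 42 = 138.
P(Phenotype=P3 | Genotype=aa) = 37/138 = 0.2681.

0.2681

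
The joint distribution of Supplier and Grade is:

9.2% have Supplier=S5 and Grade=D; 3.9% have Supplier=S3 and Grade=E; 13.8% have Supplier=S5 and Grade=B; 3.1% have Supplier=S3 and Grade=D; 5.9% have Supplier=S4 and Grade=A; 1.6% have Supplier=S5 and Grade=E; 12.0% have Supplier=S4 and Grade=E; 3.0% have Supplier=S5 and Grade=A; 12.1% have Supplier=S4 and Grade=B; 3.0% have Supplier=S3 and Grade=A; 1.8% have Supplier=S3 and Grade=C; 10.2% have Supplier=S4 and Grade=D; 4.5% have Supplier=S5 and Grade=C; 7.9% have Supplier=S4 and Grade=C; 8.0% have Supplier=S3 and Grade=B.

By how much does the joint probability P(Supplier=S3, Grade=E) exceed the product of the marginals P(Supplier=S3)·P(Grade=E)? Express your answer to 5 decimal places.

0.00435

P(Supplier=S3) = 0.030 + 0.080 + 0.018 + 0.031 + 0.039 = 0.198.
P(Grade=E) = 0.039 + 0.120 + 0.016 = 0.175.
P(Supplier=S3, Grade=E) − P(Supplier=S3)P(Grade=E) = 0.039 − 0.198×0.175 = 0.00435.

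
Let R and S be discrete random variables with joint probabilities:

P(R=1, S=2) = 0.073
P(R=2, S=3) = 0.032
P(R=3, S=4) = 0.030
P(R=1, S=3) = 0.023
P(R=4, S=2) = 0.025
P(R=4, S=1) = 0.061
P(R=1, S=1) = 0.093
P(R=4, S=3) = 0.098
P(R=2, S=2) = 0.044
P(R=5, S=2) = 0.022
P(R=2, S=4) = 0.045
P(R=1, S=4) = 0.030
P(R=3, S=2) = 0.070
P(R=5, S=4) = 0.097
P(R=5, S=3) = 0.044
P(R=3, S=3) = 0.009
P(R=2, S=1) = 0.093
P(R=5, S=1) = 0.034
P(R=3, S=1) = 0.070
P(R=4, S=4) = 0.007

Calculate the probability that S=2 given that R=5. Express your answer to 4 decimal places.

P(R=5) = 0.034 + 0.022 + 0.044 + 0.097 = 0.197.
P(S=2 | R=5) = 0.022/0.197 = 0.1117.

0.1117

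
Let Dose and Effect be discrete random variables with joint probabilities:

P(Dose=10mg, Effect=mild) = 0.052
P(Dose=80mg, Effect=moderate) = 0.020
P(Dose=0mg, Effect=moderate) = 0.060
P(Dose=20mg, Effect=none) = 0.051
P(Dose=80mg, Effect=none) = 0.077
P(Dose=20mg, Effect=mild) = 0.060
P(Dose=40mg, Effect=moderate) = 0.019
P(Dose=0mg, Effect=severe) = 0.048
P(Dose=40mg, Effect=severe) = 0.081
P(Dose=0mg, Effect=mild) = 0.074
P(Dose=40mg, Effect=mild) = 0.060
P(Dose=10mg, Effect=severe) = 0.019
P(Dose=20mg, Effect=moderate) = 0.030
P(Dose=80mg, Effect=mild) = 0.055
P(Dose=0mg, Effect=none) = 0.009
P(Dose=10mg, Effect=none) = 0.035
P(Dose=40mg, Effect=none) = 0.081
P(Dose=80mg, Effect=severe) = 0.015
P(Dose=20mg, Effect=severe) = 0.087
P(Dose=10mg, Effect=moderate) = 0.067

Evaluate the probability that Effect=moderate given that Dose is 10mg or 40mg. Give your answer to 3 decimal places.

0.208

P(Dose=10mg) = 0.035 + 0.052 + 0.067 + 0.019 = 0.173.
P(Dose=40mg) = 0.081 + 0.060 + 0.019 + 0.081 = 0.241.
P(Dose ∈ {10mg, 40mg}) = 0.173 + 0.241 = 0.414; P(Effect=moderate, Dose ∈ {10mg, 40mg}) = 0.067 + 0.019 = 0.086.
P(Effect=moderate | Dose ∈ {10mg, 40mg}) = 0.086/0.414 = 0.208.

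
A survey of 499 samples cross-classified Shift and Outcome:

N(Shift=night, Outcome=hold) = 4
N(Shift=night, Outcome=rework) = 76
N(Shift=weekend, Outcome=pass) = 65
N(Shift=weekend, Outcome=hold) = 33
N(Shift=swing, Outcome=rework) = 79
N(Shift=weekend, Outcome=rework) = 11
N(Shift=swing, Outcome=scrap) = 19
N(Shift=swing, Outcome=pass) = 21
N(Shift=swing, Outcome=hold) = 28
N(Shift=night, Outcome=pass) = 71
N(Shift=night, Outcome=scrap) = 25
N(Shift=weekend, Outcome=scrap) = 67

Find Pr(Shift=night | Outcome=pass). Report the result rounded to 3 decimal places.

Total with Outcome=pass: 21 + 71 + 65 = 157.
P(Shift=night | Outcome=pass) = 71/157 = 0.452.

0.452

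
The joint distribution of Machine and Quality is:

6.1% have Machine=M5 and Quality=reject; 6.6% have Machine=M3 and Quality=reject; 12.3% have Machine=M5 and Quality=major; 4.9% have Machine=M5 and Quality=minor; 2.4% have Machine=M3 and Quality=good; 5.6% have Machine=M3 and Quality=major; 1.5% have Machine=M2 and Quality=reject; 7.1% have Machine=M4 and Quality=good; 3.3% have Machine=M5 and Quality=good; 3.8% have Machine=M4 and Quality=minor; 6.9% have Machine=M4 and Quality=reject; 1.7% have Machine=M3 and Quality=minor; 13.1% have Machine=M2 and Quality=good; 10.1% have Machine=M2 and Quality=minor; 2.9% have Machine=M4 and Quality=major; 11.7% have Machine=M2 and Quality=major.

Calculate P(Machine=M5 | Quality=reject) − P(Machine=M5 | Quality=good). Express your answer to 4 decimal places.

0.1617

P(Quality=reject) = 0.015 + 0.066 + 0.069 + 0.061 = 0.211; P(Machine=M5 | Quality=reject) = 0.061/0.211 = 0.28910.
P(Quality=good) = 0.131 + 0.024 + 0.071 + 0.033 = 0.259; P(Machine=M5 | Quality=good) = 0.033/0.259 = 0.12741.
Difference = 0.1617.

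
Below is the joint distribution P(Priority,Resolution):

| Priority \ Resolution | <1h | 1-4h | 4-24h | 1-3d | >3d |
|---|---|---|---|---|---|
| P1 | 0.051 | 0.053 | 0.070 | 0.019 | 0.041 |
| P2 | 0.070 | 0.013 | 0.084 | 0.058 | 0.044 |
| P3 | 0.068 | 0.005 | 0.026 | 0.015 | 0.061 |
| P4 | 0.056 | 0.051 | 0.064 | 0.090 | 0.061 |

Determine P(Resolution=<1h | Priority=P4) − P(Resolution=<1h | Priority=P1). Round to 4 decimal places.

-0.0440

P(Priority=P4) = 0.056 + 0.051 + 0.064 + 0.090 + 0.061 = 0.322; P(Resolution=<1h | Priority=P4) = 0.056/0.322 = 0.17391.
P(Priority=P1) = 0.051 + 0.053 + 0.070 + 0.019 + 0.041 = 0.234; P(Resolution=<1h | Priority=P1) = 0.051/0.234 = 0.21795.
Difference = -0.0440.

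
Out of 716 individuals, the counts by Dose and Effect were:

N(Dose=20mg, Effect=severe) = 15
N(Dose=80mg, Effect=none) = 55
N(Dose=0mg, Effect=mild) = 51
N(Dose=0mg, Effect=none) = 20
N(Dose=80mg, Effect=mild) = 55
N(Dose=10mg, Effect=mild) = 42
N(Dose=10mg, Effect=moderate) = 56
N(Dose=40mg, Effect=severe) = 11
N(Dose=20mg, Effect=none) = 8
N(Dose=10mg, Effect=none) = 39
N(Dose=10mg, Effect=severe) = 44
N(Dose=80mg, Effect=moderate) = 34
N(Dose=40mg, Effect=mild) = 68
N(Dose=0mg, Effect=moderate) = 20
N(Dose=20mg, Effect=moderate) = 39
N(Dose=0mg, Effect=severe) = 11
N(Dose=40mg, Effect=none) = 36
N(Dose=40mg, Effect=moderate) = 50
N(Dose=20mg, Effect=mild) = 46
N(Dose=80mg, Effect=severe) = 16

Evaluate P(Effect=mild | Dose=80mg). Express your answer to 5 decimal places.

Total with Dose=80mg: 55 + 55 + 34 + 16 = 160.
P(Effect=mild | Dose=80mg) = 55/160 = 0.34375.

0.34375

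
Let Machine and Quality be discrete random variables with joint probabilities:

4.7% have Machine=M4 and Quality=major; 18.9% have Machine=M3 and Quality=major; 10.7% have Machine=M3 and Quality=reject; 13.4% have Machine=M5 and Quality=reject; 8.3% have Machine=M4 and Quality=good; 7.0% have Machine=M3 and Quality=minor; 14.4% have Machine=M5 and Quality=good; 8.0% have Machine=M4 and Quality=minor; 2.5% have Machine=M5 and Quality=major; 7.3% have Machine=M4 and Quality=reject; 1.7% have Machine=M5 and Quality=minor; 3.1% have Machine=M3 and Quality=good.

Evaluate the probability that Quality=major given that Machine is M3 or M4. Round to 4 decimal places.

P(Machine=M3) = 0.031 + 0.070 + 0.189 + 0.107 = 0.397.
P(Machine=M4) = 0.083 + 0.080 + 0.047 + 0.073 = 0.283.
P(Machine ∈ {M3, M4}) = 0.397 + 0.283 = 0.680; P(Quality=major, Machine ∈ {M3, M4}) = 0.189 + 0.047 = 0.236.
P(Quality=major | Machine ∈ {M3, M4}) = 0.236/0.680 = 0.3471.

0.3471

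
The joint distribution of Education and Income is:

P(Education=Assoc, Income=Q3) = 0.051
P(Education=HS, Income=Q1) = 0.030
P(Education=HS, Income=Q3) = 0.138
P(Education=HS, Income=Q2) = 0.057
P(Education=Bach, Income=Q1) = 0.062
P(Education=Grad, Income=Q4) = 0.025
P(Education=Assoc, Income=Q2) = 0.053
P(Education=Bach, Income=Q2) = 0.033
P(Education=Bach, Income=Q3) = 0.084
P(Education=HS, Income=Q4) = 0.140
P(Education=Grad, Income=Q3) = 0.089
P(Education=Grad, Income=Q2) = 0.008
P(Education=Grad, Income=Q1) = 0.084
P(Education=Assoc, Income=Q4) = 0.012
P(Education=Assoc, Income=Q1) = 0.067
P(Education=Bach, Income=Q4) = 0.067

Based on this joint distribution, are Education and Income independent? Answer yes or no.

P(Education=HS) = 0.365 and P(Income=Q1) = 0.243, so their product is 0.08870, but P(Education=HS, Income=Q1) = 0.030. Since these differ, Education and Income are not independent.

no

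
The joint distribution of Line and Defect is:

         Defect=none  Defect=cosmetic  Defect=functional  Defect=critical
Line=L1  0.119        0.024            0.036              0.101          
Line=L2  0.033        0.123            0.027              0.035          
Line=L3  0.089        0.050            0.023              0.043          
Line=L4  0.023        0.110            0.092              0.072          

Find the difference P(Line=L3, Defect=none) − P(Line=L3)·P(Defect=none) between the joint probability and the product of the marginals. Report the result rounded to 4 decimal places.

P(Line=L3) = 0.089 + 0.050 + 0.023 + 0.043 = 0.205.
P(Defect=none) = 0.119 + 0.033 + 0.089 + 0.023 = 0.264.
P(Line=L3, Defect=none) − P(Line=L3)P(Defect=none) = 0.089 − 0.205×0.264 = 0.0349.

0.0349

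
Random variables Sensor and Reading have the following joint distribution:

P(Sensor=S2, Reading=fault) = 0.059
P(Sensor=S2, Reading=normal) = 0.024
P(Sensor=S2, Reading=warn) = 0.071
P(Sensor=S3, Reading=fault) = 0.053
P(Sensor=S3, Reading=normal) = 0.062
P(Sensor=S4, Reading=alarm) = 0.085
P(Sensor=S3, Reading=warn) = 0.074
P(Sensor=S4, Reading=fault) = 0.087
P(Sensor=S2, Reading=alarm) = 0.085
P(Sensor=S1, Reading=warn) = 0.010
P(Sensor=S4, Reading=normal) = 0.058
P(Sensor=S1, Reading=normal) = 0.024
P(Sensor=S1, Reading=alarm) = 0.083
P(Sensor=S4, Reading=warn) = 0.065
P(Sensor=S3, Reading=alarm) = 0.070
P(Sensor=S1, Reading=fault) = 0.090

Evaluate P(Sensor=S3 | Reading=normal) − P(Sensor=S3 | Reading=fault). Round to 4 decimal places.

0.1857

P(Reading=normal) = 0.024 + 0.024 + 0.062 + 0.058 = 0.168; P(Sensor=S3 | Reading=normal) = 0.062/0.168 = 0.36905.
P(Reading=fault) = 0.090 + 0.059 + 0.053 + 0.087 = 0.289; P(Sensor=S3 | Reading=fault) = 0.053/0.289 = 0.18339.
Difference = 0.1857.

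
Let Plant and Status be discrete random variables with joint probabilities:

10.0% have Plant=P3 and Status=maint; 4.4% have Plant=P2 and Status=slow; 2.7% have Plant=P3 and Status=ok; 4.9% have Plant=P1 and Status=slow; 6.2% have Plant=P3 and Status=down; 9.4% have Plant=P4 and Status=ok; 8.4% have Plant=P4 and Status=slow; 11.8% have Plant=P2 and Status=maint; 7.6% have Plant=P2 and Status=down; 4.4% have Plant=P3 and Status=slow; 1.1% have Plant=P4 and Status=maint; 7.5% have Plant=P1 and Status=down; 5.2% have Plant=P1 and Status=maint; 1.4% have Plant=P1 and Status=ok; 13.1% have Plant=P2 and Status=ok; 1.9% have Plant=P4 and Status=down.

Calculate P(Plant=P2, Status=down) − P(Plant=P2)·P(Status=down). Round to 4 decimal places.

-0.0096

P(Plant=P2) = 0.131 + 0.044 + 0.076 + 0.118 = 0.369.
P(Status=down) = 0.075 + 0.076 + 0.062 + 0.019 = 0.232.
P(Plant=P2, Status=down) − P(Plant=P2)P(Status=down) = 0.076 − 0.369×0.232 = -0.0096.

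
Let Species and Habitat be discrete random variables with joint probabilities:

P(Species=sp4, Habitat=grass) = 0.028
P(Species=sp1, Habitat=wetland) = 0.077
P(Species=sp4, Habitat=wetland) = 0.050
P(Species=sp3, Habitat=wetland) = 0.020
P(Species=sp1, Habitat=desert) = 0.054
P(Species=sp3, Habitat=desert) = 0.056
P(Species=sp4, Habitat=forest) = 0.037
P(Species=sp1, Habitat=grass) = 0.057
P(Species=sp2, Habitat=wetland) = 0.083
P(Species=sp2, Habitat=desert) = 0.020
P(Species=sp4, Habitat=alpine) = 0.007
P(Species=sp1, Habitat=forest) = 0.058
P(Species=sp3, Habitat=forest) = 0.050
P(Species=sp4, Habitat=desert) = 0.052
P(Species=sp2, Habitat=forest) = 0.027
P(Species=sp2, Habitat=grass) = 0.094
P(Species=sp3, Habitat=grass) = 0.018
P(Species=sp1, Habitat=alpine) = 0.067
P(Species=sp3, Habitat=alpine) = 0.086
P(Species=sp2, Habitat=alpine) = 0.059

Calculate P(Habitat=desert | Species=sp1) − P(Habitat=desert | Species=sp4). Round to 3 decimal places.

P(Species=sp1) = 0.058 + 0.057 + 0.077 + 0.054 + 0.067 = 0.313; P(Habitat=desert | Species=sp1) = 0.054/0.313 = 0.1725.
P(Species=sp4) = 0.037 + 0.028 + 0.050 + 0.052 + 0.007 = 0.174; P(Habitat=desert | Species=sp4) = 0.052/0.174 = 0.2989.
Difference = -0.126.

-0.126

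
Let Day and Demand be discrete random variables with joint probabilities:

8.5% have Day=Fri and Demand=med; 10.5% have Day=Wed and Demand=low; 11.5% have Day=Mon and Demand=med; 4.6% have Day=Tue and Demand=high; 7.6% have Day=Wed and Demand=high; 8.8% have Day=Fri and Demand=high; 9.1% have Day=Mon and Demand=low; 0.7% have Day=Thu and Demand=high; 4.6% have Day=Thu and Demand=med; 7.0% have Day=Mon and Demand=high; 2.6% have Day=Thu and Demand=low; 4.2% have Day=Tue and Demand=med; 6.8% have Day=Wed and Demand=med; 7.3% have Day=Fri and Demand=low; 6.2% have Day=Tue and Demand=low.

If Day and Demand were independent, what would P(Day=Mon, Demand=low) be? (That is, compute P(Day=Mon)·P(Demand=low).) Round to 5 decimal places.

0.09853

P(Day=Mon) = 0.091 + 0.115 + 0.070 = 0.276.
P(Demand=low) = 0.091 + 0.062 + 0.105 + 0.026 + 0.073 = 0.357.
Product: 0.276 × 0.357 = 0.09853.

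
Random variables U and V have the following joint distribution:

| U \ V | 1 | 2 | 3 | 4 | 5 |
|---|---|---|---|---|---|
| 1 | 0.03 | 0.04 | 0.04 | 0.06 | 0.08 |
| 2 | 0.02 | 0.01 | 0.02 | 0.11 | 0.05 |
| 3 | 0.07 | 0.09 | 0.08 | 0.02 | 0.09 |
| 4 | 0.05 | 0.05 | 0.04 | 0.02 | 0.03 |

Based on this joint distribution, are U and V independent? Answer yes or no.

P(U=2) = 0.21 and P(V=4) = 0.21, so their product is 0.0441, but P(U=2, V=4) = 0.11. Since these differ, U and V are not independent.

no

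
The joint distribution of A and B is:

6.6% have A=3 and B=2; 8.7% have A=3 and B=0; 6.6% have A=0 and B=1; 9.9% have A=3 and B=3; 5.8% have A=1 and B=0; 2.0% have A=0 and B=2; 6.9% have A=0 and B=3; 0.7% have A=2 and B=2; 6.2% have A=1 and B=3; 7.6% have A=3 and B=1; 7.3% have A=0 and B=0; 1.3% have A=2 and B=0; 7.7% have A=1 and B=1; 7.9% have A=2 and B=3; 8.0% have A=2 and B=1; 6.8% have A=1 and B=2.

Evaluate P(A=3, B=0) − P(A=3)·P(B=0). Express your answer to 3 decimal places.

P(A=3) = 0.087 + 0.076 + 0.066 + 0.099 = 0.328.
P(B=0) = 0.073 + 0.058 + 0.013 + 0.087 = 0.231.
P(A=3, B=0) − P(A=3)P(B=0) = 0.087 − 0.328×0.231 = 0.011.

0.011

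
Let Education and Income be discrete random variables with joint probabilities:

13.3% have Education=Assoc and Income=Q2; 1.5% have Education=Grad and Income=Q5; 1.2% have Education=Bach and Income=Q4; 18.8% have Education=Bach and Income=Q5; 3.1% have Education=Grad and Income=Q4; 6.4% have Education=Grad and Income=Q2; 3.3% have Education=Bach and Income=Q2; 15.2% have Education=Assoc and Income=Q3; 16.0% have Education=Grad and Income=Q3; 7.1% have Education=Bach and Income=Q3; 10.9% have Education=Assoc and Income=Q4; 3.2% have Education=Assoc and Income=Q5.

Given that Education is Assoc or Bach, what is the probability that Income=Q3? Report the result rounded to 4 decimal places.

P(Education=Assoc) = 0.133 + 0.152 + 0.109 + 0.032 = 0.426.
P(Education=Bach) = 0.033 + 0.071 + 0.012 + 0.188 = 0.304.
P(Education ∈ {Assoc, Bach}) = 0.426 + 0.304 = 0.730; P(Income=Q3, Education ∈ {Assoc, Bach}) = 0.152 + 0.071 = 0.223.
P(Income=Q3 | Education ∈ {Assoc, Bach}) = 0.223/0.730 = 0.3055.

0.3055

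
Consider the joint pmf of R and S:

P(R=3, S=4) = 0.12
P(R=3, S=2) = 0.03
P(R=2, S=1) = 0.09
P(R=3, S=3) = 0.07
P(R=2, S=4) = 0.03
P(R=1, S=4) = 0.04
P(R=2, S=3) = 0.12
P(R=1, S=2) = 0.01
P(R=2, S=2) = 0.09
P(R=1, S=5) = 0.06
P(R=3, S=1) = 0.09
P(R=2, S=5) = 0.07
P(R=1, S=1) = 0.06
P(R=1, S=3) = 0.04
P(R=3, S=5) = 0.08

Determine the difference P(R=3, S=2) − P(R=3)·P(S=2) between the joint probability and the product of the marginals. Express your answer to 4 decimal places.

P(R=3) = 0.09 + 0.03 + 0.07 + 0.12 + 0.08 = 0.39.
P(S=2) = 0.01 + 0.09 + 0.03 = 0.13.
P(R=3, S=2) − P(R=3)P(S=2) = 0.03 − 0.39×0.13 = -0.0207.

-0.0207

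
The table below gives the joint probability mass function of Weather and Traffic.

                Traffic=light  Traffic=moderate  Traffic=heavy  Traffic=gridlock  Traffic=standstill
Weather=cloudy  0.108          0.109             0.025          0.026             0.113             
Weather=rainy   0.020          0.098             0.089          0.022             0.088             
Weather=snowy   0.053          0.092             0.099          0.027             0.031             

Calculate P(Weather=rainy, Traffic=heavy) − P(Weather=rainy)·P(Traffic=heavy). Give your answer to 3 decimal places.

P(Weather=rainy) = 0.020 + 0.098 + 0.089 + 0.022 + 0.088 = 0.317.
P(Traffic=heavy) = 0.025 + 0.089 + 0.099 = 0.213.
P(Weather=rainy, Traffic=heavy) − P(Weather=rainy)P(Traffic=heavy) = 0.089 − 0.317×0.213 = 0.021.

0.021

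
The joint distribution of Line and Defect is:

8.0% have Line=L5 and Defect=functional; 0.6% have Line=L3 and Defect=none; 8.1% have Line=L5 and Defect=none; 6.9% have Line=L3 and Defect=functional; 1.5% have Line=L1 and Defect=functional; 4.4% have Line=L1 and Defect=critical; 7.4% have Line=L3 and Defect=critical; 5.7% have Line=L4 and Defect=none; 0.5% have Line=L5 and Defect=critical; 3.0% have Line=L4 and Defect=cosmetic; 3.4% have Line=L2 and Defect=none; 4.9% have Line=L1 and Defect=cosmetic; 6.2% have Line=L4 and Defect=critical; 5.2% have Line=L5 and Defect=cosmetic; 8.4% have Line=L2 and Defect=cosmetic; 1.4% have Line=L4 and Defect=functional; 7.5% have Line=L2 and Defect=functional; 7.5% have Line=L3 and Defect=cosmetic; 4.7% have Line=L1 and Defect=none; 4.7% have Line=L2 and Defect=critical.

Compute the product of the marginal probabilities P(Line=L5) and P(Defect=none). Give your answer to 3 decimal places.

0.049

P(Line=L5) = 0.081 + 0.052 + 0.080 + 0.005 = 0.218.
P(Defect=none) = 0.047 + 0.034 + 0.006 + 0.057 + 0.081 = 0.225.
Product: 0.218 × 0.225 = 0.049.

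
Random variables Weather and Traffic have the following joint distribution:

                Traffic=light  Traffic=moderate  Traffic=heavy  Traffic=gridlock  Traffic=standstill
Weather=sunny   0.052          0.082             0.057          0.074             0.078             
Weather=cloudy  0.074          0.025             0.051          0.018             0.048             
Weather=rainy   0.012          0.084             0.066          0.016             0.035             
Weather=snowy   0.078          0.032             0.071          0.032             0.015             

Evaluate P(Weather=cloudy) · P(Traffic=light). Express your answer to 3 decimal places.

0.047

P(Weather=cloudy) = 0.074 + 0.025 + 0.051 + 0.018 + 0.048 = 0.216.
P(Traffic=light) = 0.052 + 0.074 + 0.012 + 0.078 = 0.216.
Product: 0.216 × 0.216 = 0.047.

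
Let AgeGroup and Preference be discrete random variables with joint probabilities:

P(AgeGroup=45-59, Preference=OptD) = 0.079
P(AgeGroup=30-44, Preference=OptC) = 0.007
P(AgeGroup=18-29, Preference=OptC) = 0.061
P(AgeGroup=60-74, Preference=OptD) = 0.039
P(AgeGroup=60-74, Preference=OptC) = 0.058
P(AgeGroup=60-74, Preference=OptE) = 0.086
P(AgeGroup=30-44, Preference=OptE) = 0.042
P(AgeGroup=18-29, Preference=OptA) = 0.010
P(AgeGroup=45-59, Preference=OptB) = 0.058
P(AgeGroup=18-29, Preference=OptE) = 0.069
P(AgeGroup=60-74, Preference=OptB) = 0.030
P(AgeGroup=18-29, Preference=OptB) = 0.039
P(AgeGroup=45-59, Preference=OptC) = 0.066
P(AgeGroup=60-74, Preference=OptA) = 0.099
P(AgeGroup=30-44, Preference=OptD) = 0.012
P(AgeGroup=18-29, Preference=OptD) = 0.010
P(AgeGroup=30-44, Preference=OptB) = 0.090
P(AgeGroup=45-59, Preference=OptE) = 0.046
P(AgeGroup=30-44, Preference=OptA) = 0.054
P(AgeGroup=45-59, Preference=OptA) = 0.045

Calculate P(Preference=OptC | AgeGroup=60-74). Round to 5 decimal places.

P(AgeGroup=60-74) = 0.099 + 0.030 + 0.058 + 0.039 + 0.086 = 0.312.
P(Preference=OptC | AgeGroup=60-74) = 0.058/0.312 = 0.18590.

0.18590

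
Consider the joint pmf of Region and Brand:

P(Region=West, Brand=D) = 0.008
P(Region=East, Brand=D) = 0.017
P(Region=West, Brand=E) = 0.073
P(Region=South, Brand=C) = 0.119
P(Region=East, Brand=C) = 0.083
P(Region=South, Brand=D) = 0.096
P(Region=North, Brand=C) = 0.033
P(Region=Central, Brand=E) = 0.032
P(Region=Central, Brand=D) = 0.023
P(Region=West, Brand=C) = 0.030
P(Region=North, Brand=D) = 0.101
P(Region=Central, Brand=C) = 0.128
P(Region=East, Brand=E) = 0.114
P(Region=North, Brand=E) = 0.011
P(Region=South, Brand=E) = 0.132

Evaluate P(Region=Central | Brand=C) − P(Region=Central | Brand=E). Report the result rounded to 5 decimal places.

0.23730

P(Brand=C) = 0.033 + 0.119 + 0.083 + 0.030 + 0.128 = 0.393; P(Region=Central | Brand=C) = 0.128/0.393 = 0.325700.
P(Brand=E) = 0.011 + 0.132 + 0.114 + 0.073 + 0.032 = 0.362; P(Region=Central | Brand=E) = 0.032/0.362 = 0.088398.
Difference = 0.23730.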